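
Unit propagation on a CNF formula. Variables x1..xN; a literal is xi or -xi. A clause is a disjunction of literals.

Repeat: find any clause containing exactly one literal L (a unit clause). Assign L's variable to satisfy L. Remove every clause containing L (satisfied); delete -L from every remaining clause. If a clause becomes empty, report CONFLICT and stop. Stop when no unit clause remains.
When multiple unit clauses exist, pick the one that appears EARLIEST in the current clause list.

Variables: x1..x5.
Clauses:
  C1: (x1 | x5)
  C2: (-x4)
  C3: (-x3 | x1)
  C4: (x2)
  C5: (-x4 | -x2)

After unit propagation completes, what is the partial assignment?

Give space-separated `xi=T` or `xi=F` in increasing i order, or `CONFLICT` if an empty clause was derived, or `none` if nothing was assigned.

unit clause [-4] forces x4=F; simplify:
  satisfied 2 clause(s); 3 remain; assigned so far: [4]
unit clause [2] forces x2=T; simplify:
  satisfied 1 clause(s); 2 remain; assigned so far: [2, 4]

Answer: x2=T x4=F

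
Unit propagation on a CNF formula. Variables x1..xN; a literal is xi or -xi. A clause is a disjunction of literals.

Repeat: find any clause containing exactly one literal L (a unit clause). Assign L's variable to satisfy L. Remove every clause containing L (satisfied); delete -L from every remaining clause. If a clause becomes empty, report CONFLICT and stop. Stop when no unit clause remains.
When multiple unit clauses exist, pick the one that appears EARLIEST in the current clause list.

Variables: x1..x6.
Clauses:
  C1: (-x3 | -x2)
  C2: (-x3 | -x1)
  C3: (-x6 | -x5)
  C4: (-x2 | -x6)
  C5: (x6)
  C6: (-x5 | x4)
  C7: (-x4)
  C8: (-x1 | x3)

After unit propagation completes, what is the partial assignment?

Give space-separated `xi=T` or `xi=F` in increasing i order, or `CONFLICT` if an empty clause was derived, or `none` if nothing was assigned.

Answer: x2=F x4=F x5=F x6=T

Derivation:
unit clause [6] forces x6=T; simplify:
  drop -6 from [-6, -5] -> [-5]
  drop -6 from [-2, -6] -> [-2]
  satisfied 1 clause(s); 7 remain; assigned so far: [6]
unit clause [-5] forces x5=F; simplify:
  satisfied 2 clause(s); 5 remain; assigned so far: [5, 6]
unit clause [-2] forces x2=F; simplify:
  satisfied 2 clause(s); 3 remain; assigned so far: [2, 5, 6]
unit clause [-4] forces x4=F; simplify:
  satisfied 1 clause(s); 2 remain; assigned so far: [2, 4, 5, 6]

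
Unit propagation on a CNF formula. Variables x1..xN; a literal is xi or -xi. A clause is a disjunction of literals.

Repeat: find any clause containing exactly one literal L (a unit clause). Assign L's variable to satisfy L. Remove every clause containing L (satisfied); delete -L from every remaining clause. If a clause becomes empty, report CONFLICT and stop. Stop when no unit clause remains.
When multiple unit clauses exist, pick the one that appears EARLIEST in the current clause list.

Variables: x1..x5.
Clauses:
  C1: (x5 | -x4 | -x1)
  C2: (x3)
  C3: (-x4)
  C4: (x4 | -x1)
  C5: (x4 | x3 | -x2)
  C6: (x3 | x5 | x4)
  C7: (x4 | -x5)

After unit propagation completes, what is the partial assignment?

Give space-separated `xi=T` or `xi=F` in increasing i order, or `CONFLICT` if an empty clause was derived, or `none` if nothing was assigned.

unit clause [3] forces x3=T; simplify:
  satisfied 3 clause(s); 4 remain; assigned so far: [3]
unit clause [-4] forces x4=F; simplify:
  drop 4 from [4, -1] -> [-1]
  drop 4 from [4, -5] -> [-5]
  satisfied 2 clause(s); 2 remain; assigned so far: [3, 4]
unit clause [-1] forces x1=F; simplify:
  satisfied 1 clause(s); 1 remain; assigned so far: [1, 3, 4]
unit clause [-5] forces x5=F; simplify:
  satisfied 1 clause(s); 0 remain; assigned so far: [1, 3, 4, 5]

Answer: x1=F x3=T x4=F x5=F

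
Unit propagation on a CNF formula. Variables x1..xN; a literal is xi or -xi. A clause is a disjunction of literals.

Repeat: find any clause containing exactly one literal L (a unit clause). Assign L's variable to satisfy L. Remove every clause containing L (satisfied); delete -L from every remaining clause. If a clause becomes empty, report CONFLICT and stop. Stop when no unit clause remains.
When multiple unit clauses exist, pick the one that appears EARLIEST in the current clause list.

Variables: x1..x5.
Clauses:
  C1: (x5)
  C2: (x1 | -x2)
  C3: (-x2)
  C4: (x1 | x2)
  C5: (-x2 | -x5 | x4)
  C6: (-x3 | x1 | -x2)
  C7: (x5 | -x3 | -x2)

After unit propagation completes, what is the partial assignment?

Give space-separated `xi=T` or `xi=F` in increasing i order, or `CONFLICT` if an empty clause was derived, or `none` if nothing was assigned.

Answer: x1=T x2=F x5=T

Derivation:
unit clause [5] forces x5=T; simplify:
  drop -5 from [-2, -5, 4] -> [-2, 4]
  satisfied 2 clause(s); 5 remain; assigned so far: [5]
unit clause [-2] forces x2=F; simplify:
  drop 2 from [1, 2] -> [1]
  satisfied 4 clause(s); 1 remain; assigned so far: [2, 5]
unit clause [1] forces x1=T; simplify:
  satisfied 1 clause(s); 0 remain; assigned so far: [1, 2, 5]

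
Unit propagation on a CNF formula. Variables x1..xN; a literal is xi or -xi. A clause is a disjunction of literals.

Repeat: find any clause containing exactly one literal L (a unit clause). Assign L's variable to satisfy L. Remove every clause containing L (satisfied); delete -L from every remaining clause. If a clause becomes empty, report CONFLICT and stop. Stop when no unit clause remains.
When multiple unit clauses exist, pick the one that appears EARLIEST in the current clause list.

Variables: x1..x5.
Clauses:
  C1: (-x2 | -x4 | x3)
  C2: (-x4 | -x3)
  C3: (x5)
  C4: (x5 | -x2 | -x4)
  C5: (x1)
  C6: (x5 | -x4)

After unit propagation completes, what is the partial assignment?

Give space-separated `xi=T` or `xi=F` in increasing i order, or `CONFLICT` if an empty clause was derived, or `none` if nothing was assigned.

Answer: x1=T x5=T

Derivation:
unit clause [5] forces x5=T; simplify:
  satisfied 3 clause(s); 3 remain; assigned so far: [5]
unit clause [1] forces x1=T; simplify:
  satisfied 1 clause(s); 2 remain; assigned so far: [1, 5]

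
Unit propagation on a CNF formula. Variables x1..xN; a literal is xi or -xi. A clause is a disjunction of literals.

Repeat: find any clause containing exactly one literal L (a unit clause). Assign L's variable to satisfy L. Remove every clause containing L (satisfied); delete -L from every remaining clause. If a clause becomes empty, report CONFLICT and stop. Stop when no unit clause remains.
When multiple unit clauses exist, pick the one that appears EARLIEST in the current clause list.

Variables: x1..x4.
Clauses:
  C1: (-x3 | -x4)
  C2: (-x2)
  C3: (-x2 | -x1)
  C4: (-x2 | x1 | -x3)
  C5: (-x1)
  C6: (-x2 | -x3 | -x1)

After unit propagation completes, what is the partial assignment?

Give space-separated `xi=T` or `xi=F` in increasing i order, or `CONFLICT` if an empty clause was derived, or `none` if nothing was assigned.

Answer: x1=F x2=F

Derivation:
unit clause [-2] forces x2=F; simplify:
  satisfied 4 clause(s); 2 remain; assigned so far: [2]
unit clause [-1] forces x1=F; simplify:
  satisfied 1 clause(s); 1 remain; assigned so far: [1, 2]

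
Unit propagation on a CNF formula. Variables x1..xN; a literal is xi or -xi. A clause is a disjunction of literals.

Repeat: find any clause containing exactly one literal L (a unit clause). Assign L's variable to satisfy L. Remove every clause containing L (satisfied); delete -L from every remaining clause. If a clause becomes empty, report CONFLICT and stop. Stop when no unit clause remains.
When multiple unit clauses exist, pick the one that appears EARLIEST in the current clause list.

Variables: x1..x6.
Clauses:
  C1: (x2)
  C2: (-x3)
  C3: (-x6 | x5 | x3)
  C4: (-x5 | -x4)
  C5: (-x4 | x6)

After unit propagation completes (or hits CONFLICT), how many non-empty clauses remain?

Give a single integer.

unit clause [2] forces x2=T; simplify:
  satisfied 1 clause(s); 4 remain; assigned so far: [2]
unit clause [-3] forces x3=F; simplify:
  drop 3 from [-6, 5, 3] -> [-6, 5]
  satisfied 1 clause(s); 3 remain; assigned so far: [2, 3]

Answer: 3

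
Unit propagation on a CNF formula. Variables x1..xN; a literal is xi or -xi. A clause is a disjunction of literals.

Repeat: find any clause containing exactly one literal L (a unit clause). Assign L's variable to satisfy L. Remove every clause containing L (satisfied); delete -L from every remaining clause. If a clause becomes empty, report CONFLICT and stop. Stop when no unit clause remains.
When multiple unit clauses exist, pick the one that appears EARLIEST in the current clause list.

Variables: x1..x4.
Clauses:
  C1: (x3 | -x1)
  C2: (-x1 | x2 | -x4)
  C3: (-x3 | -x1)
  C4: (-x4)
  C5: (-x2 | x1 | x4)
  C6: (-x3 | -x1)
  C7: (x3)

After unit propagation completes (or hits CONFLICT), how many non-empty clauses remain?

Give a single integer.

unit clause [-4] forces x4=F; simplify:
  drop 4 from [-2, 1, 4] -> [-2, 1]
  satisfied 2 clause(s); 5 remain; assigned so far: [4]
unit clause [3] forces x3=T; simplify:
  drop -3 from [-3, -1] -> [-1]
  drop -3 from [-3, -1] -> [-1]
  satisfied 2 clause(s); 3 remain; assigned so far: [3, 4]
unit clause [-1] forces x1=F; simplify:
  drop 1 from [-2, 1] -> [-2]
  satisfied 2 clause(s); 1 remain; assigned so far: [1, 3, 4]
unit clause [-2] forces x2=F; simplify:
  satisfied 1 clause(s); 0 remain; assigned so far: [1, 2, 3, 4]

Answer: 0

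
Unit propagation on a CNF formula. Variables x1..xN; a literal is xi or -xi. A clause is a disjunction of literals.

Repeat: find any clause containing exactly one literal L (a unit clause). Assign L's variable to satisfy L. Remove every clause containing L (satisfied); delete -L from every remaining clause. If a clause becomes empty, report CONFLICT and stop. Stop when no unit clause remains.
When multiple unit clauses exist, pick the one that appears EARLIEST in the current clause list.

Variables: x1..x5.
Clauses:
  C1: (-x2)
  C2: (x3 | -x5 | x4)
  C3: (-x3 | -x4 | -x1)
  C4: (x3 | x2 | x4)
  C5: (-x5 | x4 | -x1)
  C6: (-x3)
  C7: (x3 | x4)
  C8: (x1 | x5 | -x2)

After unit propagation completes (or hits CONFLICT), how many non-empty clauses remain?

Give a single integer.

unit clause [-2] forces x2=F; simplify:
  drop 2 from [3, 2, 4] -> [3, 4]
  satisfied 2 clause(s); 6 remain; assigned so far: [2]
unit clause [-3] forces x3=F; simplify:
  drop 3 from [3, -5, 4] -> [-5, 4]
  drop 3 from [3, 4] -> [4]
  drop 3 from [3, 4] -> [4]
  satisfied 2 clause(s); 4 remain; assigned so far: [2, 3]
unit clause [4] forces x4=T; simplify:
  satisfied 4 clause(s); 0 remain; assigned so far: [2, 3, 4]

Answer: 0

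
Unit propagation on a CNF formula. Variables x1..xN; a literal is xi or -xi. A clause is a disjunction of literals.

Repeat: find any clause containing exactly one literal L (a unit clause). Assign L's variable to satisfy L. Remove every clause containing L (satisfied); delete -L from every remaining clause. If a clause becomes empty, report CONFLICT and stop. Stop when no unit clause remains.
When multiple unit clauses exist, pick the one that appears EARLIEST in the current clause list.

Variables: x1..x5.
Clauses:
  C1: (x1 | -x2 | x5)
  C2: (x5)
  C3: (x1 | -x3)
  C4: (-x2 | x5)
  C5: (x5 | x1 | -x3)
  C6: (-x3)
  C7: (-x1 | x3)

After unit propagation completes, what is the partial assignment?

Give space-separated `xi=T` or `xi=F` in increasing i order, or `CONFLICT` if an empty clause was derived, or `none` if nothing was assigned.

unit clause [5] forces x5=T; simplify:
  satisfied 4 clause(s); 3 remain; assigned so far: [5]
unit clause [-3] forces x3=F; simplify:
  drop 3 from [-1, 3] -> [-1]
  satisfied 2 clause(s); 1 remain; assigned so far: [3, 5]
unit clause [-1] forces x1=F; simplify:
  satisfied 1 clause(s); 0 remain; assigned so far: [1, 3, 5]

Answer: x1=F x3=F x5=T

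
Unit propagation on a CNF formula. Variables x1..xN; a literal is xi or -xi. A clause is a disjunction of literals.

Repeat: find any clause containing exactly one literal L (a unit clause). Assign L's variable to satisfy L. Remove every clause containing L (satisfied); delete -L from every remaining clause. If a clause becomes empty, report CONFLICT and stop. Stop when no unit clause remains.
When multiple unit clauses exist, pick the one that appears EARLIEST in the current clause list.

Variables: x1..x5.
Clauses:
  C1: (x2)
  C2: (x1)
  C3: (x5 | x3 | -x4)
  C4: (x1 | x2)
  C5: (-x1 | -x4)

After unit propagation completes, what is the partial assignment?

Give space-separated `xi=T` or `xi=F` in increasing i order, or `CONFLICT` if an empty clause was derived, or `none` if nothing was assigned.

unit clause [2] forces x2=T; simplify:
  satisfied 2 clause(s); 3 remain; assigned so far: [2]
unit clause [1] forces x1=T; simplify:
  drop -1 from [-1, -4] -> [-4]
  satisfied 1 clause(s); 2 remain; assigned so far: [1, 2]
unit clause [-4] forces x4=F; simplify:
  satisfied 2 clause(s); 0 remain; assigned so far: [1, 2, 4]

Answer: x1=T x2=T x4=F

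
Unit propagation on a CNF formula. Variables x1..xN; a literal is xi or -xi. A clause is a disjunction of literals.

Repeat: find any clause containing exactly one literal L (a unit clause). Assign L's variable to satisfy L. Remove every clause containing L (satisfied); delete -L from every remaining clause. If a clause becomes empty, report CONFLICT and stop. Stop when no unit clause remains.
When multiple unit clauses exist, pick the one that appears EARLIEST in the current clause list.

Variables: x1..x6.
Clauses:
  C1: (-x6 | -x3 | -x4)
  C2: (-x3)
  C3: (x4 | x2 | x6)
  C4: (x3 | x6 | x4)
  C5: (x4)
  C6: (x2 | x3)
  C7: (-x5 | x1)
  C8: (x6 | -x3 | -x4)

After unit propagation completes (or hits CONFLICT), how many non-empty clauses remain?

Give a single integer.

Answer: 1

Derivation:
unit clause [-3] forces x3=F; simplify:
  drop 3 from [3, 6, 4] -> [6, 4]
  drop 3 from [2, 3] -> [2]
  satisfied 3 clause(s); 5 remain; assigned so far: [3]
unit clause [4] forces x4=T; simplify:
  satisfied 3 clause(s); 2 remain; assigned so far: [3, 4]
unit clause [2] forces x2=T; simplify:
  satisfied 1 clause(s); 1 remain; assigned so far: [2, 3, 4]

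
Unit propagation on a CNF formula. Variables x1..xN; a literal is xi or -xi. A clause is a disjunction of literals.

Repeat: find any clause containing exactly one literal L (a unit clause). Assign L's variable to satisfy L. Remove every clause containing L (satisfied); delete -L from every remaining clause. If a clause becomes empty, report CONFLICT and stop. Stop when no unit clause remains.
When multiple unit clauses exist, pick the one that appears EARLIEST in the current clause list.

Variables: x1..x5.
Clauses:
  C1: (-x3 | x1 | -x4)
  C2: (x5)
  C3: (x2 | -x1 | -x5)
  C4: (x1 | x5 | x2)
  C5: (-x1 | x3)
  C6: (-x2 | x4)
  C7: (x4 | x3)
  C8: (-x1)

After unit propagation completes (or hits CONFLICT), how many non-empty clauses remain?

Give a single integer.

unit clause [5] forces x5=T; simplify:
  drop -5 from [2, -1, -5] -> [2, -1]
  satisfied 2 clause(s); 6 remain; assigned so far: [5]
unit clause [-1] forces x1=F; simplify:
  drop 1 from [-3, 1, -4] -> [-3, -4]
  satisfied 3 clause(s); 3 remain; assigned so far: [1, 5]

Answer: 3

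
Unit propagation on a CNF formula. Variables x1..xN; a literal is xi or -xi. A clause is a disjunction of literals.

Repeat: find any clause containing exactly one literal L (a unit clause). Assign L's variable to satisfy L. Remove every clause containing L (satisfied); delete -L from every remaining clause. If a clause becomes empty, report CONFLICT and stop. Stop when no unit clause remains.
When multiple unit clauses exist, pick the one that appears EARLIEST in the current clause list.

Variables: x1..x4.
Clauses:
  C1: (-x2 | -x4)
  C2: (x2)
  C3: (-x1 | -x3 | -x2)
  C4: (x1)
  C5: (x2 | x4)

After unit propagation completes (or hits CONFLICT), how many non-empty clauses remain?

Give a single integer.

Answer: 0

Derivation:
unit clause [2] forces x2=T; simplify:
  drop -2 from [-2, -4] -> [-4]
  drop -2 from [-1, -3, -2] -> [-1, -3]
  satisfied 2 clause(s); 3 remain; assigned so far: [2]
unit clause [-4] forces x4=F; simplify:
  satisfied 1 clause(s); 2 remain; assigned so far: [2, 4]
unit clause [1] forces x1=T; simplify:
  drop -1 from [-1, -3] -> [-3]
  satisfied 1 clause(s); 1 remain; assigned so far: [1, 2, 4]
unit clause [-3] forces x3=F; simplify:
  satisfied 1 clause(s); 0 remain; assigned so far: [1, 2, 3, 4]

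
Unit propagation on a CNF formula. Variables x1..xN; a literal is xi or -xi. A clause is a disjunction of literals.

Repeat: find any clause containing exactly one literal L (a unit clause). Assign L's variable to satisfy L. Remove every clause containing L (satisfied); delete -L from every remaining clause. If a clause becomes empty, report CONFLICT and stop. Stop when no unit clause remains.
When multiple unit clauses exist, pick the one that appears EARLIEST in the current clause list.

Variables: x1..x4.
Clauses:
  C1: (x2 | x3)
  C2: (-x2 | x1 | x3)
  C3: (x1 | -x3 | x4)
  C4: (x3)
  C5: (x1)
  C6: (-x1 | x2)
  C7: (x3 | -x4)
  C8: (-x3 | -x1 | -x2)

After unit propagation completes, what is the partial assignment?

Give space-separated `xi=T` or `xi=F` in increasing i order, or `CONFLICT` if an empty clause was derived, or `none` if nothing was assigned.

unit clause [3] forces x3=T; simplify:
  drop -3 from [1, -3, 4] -> [1, 4]
  drop -3 from [-3, -1, -2] -> [-1, -2]
  satisfied 4 clause(s); 4 remain; assigned so far: [3]
unit clause [1] forces x1=T; simplify:
  drop -1 from [-1, 2] -> [2]
  drop -1 from [-1, -2] -> [-2]
  satisfied 2 clause(s); 2 remain; assigned so far: [1, 3]
unit clause [2] forces x2=T; simplify:
  drop -2 from [-2] -> [] (empty!)
  satisfied 1 clause(s); 1 remain; assigned so far: [1, 2, 3]
CONFLICT (empty clause)

Answer: CONFLICT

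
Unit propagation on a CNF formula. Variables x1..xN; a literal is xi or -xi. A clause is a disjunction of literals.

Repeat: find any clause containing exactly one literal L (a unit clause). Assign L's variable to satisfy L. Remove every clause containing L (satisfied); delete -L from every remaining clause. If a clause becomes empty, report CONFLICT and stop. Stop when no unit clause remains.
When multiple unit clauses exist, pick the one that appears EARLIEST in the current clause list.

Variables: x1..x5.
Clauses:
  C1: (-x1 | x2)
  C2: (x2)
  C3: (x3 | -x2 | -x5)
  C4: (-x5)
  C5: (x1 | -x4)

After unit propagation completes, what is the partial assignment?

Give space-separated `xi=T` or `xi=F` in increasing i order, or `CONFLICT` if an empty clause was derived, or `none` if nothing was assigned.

unit clause [2] forces x2=T; simplify:
  drop -2 from [3, -2, -5] -> [3, -5]
  satisfied 2 clause(s); 3 remain; assigned so far: [2]
unit clause [-5] forces x5=F; simplify:
  satisfied 2 clause(s); 1 remain; assigned so far: [2, 5]

Answer: x2=T x5=F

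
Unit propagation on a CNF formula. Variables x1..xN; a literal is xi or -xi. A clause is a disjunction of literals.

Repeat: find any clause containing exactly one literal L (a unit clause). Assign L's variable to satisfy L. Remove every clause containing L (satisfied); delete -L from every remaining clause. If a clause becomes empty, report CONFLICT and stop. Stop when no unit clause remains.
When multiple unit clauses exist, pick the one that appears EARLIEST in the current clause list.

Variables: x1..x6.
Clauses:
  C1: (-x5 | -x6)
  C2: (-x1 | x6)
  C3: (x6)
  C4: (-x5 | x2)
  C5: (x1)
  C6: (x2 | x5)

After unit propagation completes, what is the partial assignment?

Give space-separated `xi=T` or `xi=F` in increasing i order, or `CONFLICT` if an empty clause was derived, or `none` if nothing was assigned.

unit clause [6] forces x6=T; simplify:
  drop -6 from [-5, -6] -> [-5]
  satisfied 2 clause(s); 4 remain; assigned so far: [6]
unit clause [-5] forces x5=F; simplify:
  drop 5 from [2, 5] -> [2]
  satisfied 2 clause(s); 2 remain; assigned so far: [5, 6]
unit clause [1] forces x1=T; simplify:
  satisfied 1 clause(s); 1 remain; assigned so far: [1, 5, 6]
unit clause [2] forces x2=T; simplify:
  satisfied 1 clause(s); 0 remain; assigned so far: [1, 2, 5, 6]

Answer: x1=T x2=T x5=F x6=T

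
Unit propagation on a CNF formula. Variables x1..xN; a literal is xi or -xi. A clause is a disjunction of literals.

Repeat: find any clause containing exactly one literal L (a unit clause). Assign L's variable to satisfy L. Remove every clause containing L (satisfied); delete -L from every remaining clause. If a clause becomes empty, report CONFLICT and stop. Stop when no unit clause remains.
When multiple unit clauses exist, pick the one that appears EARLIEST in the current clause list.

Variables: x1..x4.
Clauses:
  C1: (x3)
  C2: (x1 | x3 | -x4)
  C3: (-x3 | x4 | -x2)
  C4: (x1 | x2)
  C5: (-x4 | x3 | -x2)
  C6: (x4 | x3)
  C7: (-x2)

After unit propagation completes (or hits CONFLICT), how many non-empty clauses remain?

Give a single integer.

unit clause [3] forces x3=T; simplify:
  drop -3 from [-3, 4, -2] -> [4, -2]
  satisfied 4 clause(s); 3 remain; assigned so far: [3]
unit clause [-2] forces x2=F; simplify:
  drop 2 from [1, 2] -> [1]
  satisfied 2 clause(s); 1 remain; assigned so far: [2, 3]
unit clause [1] forces x1=T; simplify:
  satisfied 1 clause(s); 0 remain; assigned so far: [1, 2, 3]

Answer: 0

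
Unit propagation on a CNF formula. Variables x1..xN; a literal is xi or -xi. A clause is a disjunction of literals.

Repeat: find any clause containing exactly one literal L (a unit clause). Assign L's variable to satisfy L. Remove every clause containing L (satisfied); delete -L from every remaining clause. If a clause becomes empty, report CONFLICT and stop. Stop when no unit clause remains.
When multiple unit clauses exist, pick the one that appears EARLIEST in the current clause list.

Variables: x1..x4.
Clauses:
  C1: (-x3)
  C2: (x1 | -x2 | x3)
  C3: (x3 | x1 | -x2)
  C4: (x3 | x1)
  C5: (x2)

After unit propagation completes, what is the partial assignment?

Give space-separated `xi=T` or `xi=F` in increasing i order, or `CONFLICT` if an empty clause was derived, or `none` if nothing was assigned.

Answer: x1=T x2=T x3=F

Derivation:
unit clause [-3] forces x3=F; simplify:
  drop 3 from [1, -2, 3] -> [1, -2]
  drop 3 from [3, 1, -2] -> [1, -2]
  drop 3 from [3, 1] -> [1]
  satisfied 1 clause(s); 4 remain; assigned so far: [3]
unit clause [1] forces x1=T; simplify:
  satisfied 3 clause(s); 1 remain; assigned so far: [1, 3]
unit clause [2] forces x2=T; simplify:
  satisfied 1 clause(s); 0 remain; assigned so far: [1, 2, 3]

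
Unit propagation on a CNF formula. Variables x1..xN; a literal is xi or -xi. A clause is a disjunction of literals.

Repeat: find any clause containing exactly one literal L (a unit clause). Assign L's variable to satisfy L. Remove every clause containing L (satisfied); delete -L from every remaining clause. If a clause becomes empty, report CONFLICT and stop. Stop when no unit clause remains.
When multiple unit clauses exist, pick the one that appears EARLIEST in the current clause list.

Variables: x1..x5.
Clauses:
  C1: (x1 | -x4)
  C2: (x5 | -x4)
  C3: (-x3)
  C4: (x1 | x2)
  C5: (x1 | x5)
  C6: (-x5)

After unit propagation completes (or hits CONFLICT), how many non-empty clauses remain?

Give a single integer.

unit clause [-3] forces x3=F; simplify:
  satisfied 1 clause(s); 5 remain; assigned so far: [3]
unit clause [-5] forces x5=F; simplify:
  drop 5 from [5, -4] -> [-4]
  drop 5 from [1, 5] -> [1]
  satisfied 1 clause(s); 4 remain; assigned so far: [3, 5]
unit clause [-4] forces x4=F; simplify:
  satisfied 2 clause(s); 2 remain; assigned so far: [3, 4, 5]
unit clause [1] forces x1=T; simplify:
  satisfied 2 clause(s); 0 remain; assigned so far: [1, 3, 4, 5]

Answer: 0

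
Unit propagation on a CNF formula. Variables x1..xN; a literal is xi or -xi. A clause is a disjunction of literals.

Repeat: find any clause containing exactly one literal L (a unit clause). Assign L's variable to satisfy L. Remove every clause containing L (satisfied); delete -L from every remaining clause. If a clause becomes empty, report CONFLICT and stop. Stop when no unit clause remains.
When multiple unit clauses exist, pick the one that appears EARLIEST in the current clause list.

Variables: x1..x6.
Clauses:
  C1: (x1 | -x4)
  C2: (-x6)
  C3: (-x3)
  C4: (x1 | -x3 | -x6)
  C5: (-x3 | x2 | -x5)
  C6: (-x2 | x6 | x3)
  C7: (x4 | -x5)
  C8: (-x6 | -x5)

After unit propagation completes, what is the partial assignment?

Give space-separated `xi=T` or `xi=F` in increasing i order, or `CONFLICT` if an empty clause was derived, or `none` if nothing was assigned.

unit clause [-6] forces x6=F; simplify:
  drop 6 from [-2, 6, 3] -> [-2, 3]
  satisfied 3 clause(s); 5 remain; assigned so far: [6]
unit clause [-3] forces x3=F; simplify:
  drop 3 from [-2, 3] -> [-2]
  satisfied 2 clause(s); 3 remain; assigned so far: [3, 6]
unit clause [-2] forces x2=F; simplify:
  satisfied 1 clause(s); 2 remain; assigned so far: [2, 3, 6]

Answer: x2=F x3=F x6=F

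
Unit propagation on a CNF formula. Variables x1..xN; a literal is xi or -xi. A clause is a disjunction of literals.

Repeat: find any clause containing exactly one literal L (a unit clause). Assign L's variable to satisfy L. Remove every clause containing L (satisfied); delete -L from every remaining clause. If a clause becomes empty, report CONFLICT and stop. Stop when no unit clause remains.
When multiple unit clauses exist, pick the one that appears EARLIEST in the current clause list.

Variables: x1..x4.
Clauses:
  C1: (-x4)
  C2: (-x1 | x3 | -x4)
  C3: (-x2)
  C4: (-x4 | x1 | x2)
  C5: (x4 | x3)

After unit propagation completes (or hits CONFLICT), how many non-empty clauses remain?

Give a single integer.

unit clause [-4] forces x4=F; simplify:
  drop 4 from [4, 3] -> [3]
  satisfied 3 clause(s); 2 remain; assigned so far: [4]
unit clause [-2] forces x2=F; simplify:
  satisfied 1 clause(s); 1 remain; assigned so far: [2, 4]
unit clause [3] forces x3=T; simplify:
  satisfied 1 clause(s); 0 remain; assigned so far: [2, 3, 4]

Answer: 0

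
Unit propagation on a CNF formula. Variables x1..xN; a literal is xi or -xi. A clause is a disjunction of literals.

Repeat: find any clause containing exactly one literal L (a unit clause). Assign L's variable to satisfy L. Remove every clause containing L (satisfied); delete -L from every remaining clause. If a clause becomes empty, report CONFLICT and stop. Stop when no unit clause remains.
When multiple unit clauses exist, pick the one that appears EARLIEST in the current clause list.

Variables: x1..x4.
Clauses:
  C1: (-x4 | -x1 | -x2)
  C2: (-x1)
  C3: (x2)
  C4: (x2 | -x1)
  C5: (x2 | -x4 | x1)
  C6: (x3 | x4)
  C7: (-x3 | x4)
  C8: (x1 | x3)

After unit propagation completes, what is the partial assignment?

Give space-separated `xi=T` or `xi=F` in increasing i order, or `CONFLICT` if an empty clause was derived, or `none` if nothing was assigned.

unit clause [-1] forces x1=F; simplify:
  drop 1 from [2, -4, 1] -> [2, -4]
  drop 1 from [1, 3] -> [3]
  satisfied 3 clause(s); 5 remain; assigned so far: [1]
unit clause [2] forces x2=T; simplify:
  satisfied 2 clause(s); 3 remain; assigned so far: [1, 2]
unit clause [3] forces x3=T; simplify:
  drop -3 from [-3, 4] -> [4]
  satisfied 2 clause(s); 1 remain; assigned so far: [1, 2, 3]
unit clause [4] forces x4=T; simplify:
  satisfied 1 clause(s); 0 remain; assigned so far: [1, 2, 3, 4]

Answer: x1=F x2=T x3=T x4=T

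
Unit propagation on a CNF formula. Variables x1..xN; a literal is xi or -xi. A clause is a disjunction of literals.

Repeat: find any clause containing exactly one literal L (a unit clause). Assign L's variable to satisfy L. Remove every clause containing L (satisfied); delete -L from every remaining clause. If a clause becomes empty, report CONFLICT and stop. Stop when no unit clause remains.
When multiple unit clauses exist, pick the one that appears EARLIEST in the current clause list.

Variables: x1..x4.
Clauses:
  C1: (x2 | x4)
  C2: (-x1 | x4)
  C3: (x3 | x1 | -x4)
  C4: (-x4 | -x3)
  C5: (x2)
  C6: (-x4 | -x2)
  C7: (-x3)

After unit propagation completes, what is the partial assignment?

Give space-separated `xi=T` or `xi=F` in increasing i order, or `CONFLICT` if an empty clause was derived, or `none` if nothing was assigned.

Answer: x1=F x2=T x3=F x4=F

Derivation:
unit clause [2] forces x2=T; simplify:
  drop -2 from [-4, -2] -> [-4]
  satisfied 2 clause(s); 5 remain; assigned so far: [2]
unit clause [-4] forces x4=F; simplify:
  drop 4 from [-1, 4] -> [-1]
  satisfied 3 clause(s); 2 remain; assigned so far: [2, 4]
unit clause [-1] forces x1=F; simplify:
  satisfied 1 clause(s); 1 remain; assigned so far: [1, 2, 4]
unit clause [-3] forces x3=F; simplify:
  satisfied 1 clause(s); 0 remain; assigned so far: [1, 2, 3, 4]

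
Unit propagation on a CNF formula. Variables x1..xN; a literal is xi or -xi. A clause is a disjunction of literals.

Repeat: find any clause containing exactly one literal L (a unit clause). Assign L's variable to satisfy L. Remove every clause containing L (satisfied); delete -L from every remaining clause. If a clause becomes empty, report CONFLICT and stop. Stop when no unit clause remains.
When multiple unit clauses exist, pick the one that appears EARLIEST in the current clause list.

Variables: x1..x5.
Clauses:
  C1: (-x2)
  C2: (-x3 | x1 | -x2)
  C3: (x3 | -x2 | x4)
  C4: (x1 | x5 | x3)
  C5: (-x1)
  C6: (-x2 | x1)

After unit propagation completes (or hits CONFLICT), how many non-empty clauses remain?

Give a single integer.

unit clause [-2] forces x2=F; simplify:
  satisfied 4 clause(s); 2 remain; assigned so far: [2]
unit clause [-1] forces x1=F; simplify:
  drop 1 from [1, 5, 3] -> [5, 3]
  satisfied 1 clause(s); 1 remain; assigned so far: [1, 2]

Answer: 1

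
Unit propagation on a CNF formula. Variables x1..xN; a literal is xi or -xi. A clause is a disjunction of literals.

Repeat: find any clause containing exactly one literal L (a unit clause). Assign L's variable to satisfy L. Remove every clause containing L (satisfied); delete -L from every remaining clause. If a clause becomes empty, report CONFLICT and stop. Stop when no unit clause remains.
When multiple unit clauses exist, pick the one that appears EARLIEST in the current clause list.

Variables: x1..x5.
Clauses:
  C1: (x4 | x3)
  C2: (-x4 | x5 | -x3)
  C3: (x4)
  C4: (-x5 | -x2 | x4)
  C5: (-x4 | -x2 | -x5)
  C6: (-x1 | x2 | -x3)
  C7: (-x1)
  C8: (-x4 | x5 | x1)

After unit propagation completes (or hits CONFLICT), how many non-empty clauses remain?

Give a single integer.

unit clause [4] forces x4=T; simplify:
  drop -4 from [-4, 5, -3] -> [5, -3]
  drop -4 from [-4, -2, -5] -> [-2, -5]
  drop -4 from [-4, 5, 1] -> [5, 1]
  satisfied 3 clause(s); 5 remain; assigned so far: [4]
unit clause [-1] forces x1=F; simplify:
  drop 1 from [5, 1] -> [5]
  satisfied 2 clause(s); 3 remain; assigned so far: [1, 4]
unit clause [5] forces x5=T; simplify:
  drop -5 from [-2, -5] -> [-2]
  satisfied 2 clause(s); 1 remain; assigned so far: [1, 4, 5]
unit clause [-2] forces x2=F; simplify:
  satisfied 1 clause(s); 0 remain; assigned so far: [1, 2, 4, 5]

Answer: 0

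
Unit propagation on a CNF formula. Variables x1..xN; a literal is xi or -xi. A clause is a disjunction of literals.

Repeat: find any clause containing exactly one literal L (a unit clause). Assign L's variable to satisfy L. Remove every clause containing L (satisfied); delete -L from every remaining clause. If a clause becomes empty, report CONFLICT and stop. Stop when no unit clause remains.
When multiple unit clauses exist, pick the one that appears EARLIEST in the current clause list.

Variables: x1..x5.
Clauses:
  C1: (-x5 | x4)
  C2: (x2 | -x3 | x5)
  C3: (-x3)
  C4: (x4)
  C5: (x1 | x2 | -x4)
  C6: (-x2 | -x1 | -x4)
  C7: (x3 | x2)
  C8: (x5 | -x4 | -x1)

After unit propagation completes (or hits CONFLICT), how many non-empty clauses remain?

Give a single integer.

Answer: 0

Derivation:
unit clause [-3] forces x3=F; simplify:
  drop 3 from [3, 2] -> [2]
  satisfied 2 clause(s); 6 remain; assigned so far: [3]
unit clause [4] forces x4=T; simplify:
  drop -4 from [1, 2, -4] -> [1, 2]
  drop -4 from [-2, -1, -4] -> [-2, -1]
  drop -4 from [5, -4, -1] -> [5, -1]
  satisfied 2 clause(s); 4 remain; assigned so far: [3, 4]
unit clause [2] forces x2=T; simplify:
  drop -2 from [-2, -1] -> [-1]
  satisfied 2 clause(s); 2 remain; assigned so far: [2, 3, 4]
unit clause [-1] forces x1=F; simplify:
  satisfied 2 clause(s); 0 remain; assigned so far: [1, 2, 3, 4]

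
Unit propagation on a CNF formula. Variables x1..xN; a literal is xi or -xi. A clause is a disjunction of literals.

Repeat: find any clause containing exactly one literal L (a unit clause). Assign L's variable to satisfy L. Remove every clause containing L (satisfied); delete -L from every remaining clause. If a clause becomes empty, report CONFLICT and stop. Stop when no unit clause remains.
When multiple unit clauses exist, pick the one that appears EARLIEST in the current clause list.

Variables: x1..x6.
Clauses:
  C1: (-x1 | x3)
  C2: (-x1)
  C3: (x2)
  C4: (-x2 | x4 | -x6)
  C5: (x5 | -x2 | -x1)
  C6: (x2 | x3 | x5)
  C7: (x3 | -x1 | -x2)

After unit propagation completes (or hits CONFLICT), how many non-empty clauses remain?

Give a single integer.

Answer: 1

Derivation:
unit clause [-1] forces x1=F; simplify:
  satisfied 4 clause(s); 3 remain; assigned so far: [1]
unit clause [2] forces x2=T; simplify:
  drop -2 from [-2, 4, -6] -> [4, -6]
  satisfied 2 clause(s); 1 remain; assigned so far: [1, 2]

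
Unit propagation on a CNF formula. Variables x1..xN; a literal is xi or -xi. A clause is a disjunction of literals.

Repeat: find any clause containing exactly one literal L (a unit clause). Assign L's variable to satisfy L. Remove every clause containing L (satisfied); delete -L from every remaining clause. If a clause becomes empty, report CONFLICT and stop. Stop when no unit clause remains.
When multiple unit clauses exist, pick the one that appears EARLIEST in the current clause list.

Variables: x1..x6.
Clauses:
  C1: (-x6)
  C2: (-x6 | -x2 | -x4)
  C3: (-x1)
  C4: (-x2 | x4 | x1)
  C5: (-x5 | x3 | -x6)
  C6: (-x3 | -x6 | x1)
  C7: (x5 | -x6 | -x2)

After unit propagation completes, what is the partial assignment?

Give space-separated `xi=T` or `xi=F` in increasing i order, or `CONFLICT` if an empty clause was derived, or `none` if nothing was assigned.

unit clause [-6] forces x6=F; simplify:
  satisfied 5 clause(s); 2 remain; assigned so far: [6]
unit clause [-1] forces x1=F; simplify:
  drop 1 from [-2, 4, 1] -> [-2, 4]
  satisfied 1 clause(s); 1 remain; assigned so far: [1, 6]

Answer: x1=F x6=F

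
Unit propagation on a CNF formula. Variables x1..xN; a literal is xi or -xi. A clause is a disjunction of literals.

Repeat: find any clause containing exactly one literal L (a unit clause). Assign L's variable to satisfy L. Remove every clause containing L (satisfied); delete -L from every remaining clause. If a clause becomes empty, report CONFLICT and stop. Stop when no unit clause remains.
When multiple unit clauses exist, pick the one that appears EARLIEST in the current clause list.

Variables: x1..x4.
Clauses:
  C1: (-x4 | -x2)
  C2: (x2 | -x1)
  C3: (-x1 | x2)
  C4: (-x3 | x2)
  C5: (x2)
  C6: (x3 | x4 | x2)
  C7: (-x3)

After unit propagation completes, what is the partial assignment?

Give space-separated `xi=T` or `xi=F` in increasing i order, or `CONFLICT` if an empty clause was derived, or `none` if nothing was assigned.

Answer: x2=T x3=F x4=F

Derivation:
unit clause [2] forces x2=T; simplify:
  drop -2 from [-4, -2] -> [-4]
  satisfied 5 clause(s); 2 remain; assigned so far: [2]
unit clause [-4] forces x4=F; simplify:
  satisfied 1 clause(s); 1 remain; assigned so far: [2, 4]
unit clause [-3] forces x3=F; simplify:
  satisfied 1 clause(s); 0 remain; assigned so far: [2, 3, 4]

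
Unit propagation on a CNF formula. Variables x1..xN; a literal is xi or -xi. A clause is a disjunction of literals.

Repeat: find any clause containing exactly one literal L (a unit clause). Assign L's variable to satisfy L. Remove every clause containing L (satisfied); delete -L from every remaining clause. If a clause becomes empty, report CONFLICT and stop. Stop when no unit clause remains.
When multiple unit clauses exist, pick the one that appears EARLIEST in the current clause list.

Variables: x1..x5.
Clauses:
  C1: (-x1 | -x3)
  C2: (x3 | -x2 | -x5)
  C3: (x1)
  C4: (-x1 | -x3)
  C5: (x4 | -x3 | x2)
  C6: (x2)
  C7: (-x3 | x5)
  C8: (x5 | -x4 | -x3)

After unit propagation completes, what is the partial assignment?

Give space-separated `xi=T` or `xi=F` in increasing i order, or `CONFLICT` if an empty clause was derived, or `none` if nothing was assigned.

Answer: x1=T x2=T x3=F x5=F

Derivation:
unit clause [1] forces x1=T; simplify:
  drop -1 from [-1, -3] -> [-3]
  drop -1 from [-1, -3] -> [-3]
  satisfied 1 clause(s); 7 remain; assigned so far: [1]
unit clause [-3] forces x3=F; simplify:
  drop 3 from [3, -2, -5] -> [-2, -5]
  satisfied 5 clause(s); 2 remain; assigned so far: [1, 3]
unit clause [2] forces x2=T; simplify:
  drop -2 from [-2, -5] -> [-5]
  satisfied 1 clause(s); 1 remain; assigned so far: [1, 2, 3]
unit clause [-5] forces x5=F; simplify:
  satisfied 1 clause(s); 0 remain; assigned so far: [1, 2, 3, 5]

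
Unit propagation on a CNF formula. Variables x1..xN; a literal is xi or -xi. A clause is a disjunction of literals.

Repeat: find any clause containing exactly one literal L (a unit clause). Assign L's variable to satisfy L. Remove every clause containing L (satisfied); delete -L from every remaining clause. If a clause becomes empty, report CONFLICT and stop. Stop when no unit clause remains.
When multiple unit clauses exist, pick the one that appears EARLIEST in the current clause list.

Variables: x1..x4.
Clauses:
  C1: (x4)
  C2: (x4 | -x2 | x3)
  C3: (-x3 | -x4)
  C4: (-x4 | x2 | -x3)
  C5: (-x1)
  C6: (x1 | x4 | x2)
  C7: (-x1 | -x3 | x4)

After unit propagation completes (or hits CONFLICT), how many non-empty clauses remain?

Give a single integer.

Answer: 0

Derivation:
unit clause [4] forces x4=T; simplify:
  drop -4 from [-3, -4] -> [-3]
  drop -4 from [-4, 2, -3] -> [2, -3]
  satisfied 4 clause(s); 3 remain; assigned so far: [4]
unit clause [-3] forces x3=F; simplify:
  satisfied 2 clause(s); 1 remain; assigned so far: [3, 4]
unit clause [-1] forces x1=F; simplify:
  satisfied 1 clause(s); 0 remain; assigned so far: [1, 3, 4]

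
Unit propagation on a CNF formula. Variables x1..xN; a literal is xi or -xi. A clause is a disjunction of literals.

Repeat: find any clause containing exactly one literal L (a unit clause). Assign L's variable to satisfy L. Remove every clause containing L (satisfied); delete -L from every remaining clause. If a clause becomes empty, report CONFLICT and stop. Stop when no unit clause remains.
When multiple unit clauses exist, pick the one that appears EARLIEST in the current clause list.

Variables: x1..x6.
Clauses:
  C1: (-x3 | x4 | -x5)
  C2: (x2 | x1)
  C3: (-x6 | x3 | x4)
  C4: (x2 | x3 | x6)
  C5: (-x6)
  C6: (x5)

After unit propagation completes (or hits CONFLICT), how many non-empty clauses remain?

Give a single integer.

unit clause [-6] forces x6=F; simplify:
  drop 6 from [2, 3, 6] -> [2, 3]
  satisfied 2 clause(s); 4 remain; assigned so far: [6]
unit clause [5] forces x5=T; simplify:
  drop -5 from [-3, 4, -5] -> [-3, 4]
  satisfied 1 clause(s); 3 remain; assigned so far: [5, 6]

Answer: 3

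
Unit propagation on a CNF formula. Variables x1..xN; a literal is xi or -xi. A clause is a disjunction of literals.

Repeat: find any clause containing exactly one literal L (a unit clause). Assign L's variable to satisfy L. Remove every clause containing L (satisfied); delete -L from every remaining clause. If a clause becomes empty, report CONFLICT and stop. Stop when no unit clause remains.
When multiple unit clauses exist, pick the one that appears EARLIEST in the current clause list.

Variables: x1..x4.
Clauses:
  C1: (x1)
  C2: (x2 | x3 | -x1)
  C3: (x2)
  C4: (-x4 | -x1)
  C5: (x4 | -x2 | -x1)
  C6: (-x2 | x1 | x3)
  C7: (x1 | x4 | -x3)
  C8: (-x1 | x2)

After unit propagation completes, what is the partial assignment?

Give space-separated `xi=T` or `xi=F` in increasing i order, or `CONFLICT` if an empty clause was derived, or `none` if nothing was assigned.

unit clause [1] forces x1=T; simplify:
  drop -1 from [2, 3, -1] -> [2, 3]
  drop -1 from [-4, -1] -> [-4]
  drop -1 from [4, -2, -1] -> [4, -2]
  drop -1 from [-1, 2] -> [2]
  satisfied 3 clause(s); 5 remain; assigned so far: [1]
unit clause [2] forces x2=T; simplify:
  drop -2 from [4, -2] -> [4]
  satisfied 3 clause(s); 2 remain; assigned so far: [1, 2]
unit clause [-4] forces x4=F; simplify:
  drop 4 from [4] -> [] (empty!)
  satisfied 1 clause(s); 1 remain; assigned so far: [1, 2, 4]
CONFLICT (empty clause)

Answer: CONFLICT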